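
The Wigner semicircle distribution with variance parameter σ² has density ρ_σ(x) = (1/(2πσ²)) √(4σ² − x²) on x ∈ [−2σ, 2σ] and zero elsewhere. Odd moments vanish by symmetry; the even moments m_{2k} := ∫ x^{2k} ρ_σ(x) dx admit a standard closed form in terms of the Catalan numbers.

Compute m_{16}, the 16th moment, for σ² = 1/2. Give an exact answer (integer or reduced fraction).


By the scaled semicircle moment identity, m_{2k} = σ^{2k} · C_k with k = 8.
C_8 = (1/(k+1)) · C(2k, k) = (1/9) · C(16, 8) = (1/9) · 12870 = 1430.
σ^{2k} = (σ²)^k = (1/2)^8 = 1/256.

Therefore m_{16} = σ^{16} · C_8 = (1/256) · 1430 = 715/128.


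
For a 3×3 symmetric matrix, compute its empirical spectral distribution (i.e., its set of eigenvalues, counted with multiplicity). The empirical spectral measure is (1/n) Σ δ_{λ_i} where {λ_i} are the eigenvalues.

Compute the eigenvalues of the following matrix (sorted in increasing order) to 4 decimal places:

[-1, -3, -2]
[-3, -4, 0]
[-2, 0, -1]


Since M is real symmetric, all three eigenvalues are real; they are the roots of det(λI − M) = λ³ − (tr M) λ² + s λ − det M, where s is the sum of the principal 2×2 minors.
tr M = -1 + (-4) + (-1) = -6.
s = ((-1)·(-4) − (-3)²) + ((-1)·(-1) − (-2)²) + ((-4)·(-1) − 0²) = -5 + (-3) + 4 = -4.
det M (expand along row 1) = (-1)·4 − (-3)·3 + (-2)·(-8) = 21.
Characteristic polynomial: λ³ + 6λ² − 4λ − 21 = 0.
Substitute λ = y + (tr M)/3 = y − 2.000000 to remove the quadratic term: y³ + p·y + q = 0 with p = s − (tr M)²/3 = -16.000000 and q = −2(tr M)³/27 + (tr M)·s/3 − det M = 3.000000.
Three real roots ⇒ use the trigonometric (Viète) form: r = 2√(−p/3) = 4.618802, φ = arccos(3q/(p·r)) = arccos(-0.121785) = 1.692884 rad.
y_k = r·cos(φ/3 − 2πk/3) for k = 0, 1, 2 gives y = 3.902731, 0.187915, -4.090645.
λ_k = y_k − 2.000000 gives λ = 1.9027, -1.8121, -6.0906 (check: the sum is -6.0000 = tr M).

Eigenvalues sorted in increasing order: [-6.0906, -1.8121, 1.9027].


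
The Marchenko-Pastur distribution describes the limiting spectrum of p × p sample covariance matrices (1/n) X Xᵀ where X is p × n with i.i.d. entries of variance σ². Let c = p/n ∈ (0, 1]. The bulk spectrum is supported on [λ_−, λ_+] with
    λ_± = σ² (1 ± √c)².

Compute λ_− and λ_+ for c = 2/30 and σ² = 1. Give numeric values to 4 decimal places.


c = 2/30 = 0.066667; √c = 0.258199.
λ_− = σ² (1 − √c)² = 1 · (1 − 0.258199)² = 1 · (0.741801)² = 0.550269.
λ_+ = σ² (1 + √c)² = 1 · (1 + 0.258199)² = 1 · (1.258199)² = 1.583064.

Rounded to 4 decimal places: λ_− ≈ 0.5503, λ_+ ≈ 1.5831.


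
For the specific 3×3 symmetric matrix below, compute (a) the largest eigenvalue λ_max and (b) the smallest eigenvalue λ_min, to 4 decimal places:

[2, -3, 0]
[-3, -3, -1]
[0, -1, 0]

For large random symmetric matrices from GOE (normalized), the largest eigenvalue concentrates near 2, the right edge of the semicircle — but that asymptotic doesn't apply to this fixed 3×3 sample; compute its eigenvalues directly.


Since M is real symmetric, all three eigenvalues are real; they are the roots of det(λI − M) = λ³ − (tr M) λ² + s λ − det M, where s is the sum of the principal 2×2 minors.
tr M = 2 + (-3) + 0 = -1.
s = (2·(-3) − (-3)²) + (2·0 − 0²) + ((-3)·0 − (-1)²) = -15 + 0 + (-1) = -16.
det M (expand along row 1) = 2·(-1) − (-3)·0 + 0·3 = -2.
Characteristic polynomial: λ³ + λ² − 16λ + 2 = 0.
Substitute λ = y + (tr M)/3 = y − 0.333333 to remove the quadratic term: y³ + p·y + q = 0 with p = s − (tr M)²/3 = -16.333333 and q = −2(tr M)³/27 + (tr M)·s/3 − det M = 7.407407.
Three real roots ⇒ use the trigonometric (Viète) form: r = 2√(−p/3) = 4.666667, φ = arccos(3q/(p·r)) = arccos(-0.291545) = 1.866638 rad.
y_k = r·cos(φ/3 − 2πk/3) for k = 0, 1, 2 gives y = 3.792090, 0.459453, -4.251543.
λ_k = y_k − 0.333333 gives λ = 3.4588, 0.1261, -4.5849 (check: the sum is -1.0000 = tr M).

Hence λ_max = 3.4588 and λ_min = -4.5849.


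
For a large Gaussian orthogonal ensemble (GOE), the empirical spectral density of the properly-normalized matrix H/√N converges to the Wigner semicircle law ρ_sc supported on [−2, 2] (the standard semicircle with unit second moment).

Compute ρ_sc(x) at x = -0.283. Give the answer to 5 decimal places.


ρ_sc(x) = (1/(2π)) √(4 − x²). With x = -0.283:
  4 − x² = 4 − (-0.283)² = 4 − 0.080089 = 3.919911.
  √(4 − x²) = 1.979877.
  1/(2π) = 0.159155.
  ρ_sc(-0.283) = 0.159155 · 1.979877 = 0.315107.

Rounded to 5 decimal places: ρ_sc(-0.283) ≈ 0.31511.


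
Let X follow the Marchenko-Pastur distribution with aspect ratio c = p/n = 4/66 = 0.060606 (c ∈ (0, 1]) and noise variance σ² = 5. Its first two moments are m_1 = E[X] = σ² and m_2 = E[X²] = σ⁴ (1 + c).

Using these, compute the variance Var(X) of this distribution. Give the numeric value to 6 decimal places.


m_1 = E[X] = σ² = 5, so m_1² = 25.
m_2 = E[X²] = σ⁴ (1 + c) = 25 · (1 + 0.060606) = 25 · 1.060606 = 26.515152.
(Note m_2 − m_1² simplifies to c · σ⁴ = 0.060606 · 25.)

Var(X) = m_2 − m_1² = 26.515152 − 25 = 1.515152.


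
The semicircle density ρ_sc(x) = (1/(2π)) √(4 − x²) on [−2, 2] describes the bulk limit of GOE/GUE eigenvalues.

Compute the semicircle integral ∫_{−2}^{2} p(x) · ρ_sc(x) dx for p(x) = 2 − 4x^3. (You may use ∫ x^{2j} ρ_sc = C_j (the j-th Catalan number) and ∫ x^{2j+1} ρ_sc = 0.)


Write p(x) = Σ a_i x^i, split into monomials and integrate each against ρ_sc separately.
Using ∫ x^{2j} ρ_sc = C_j = (1/(j+1)) C(2j, j) (Catalan numbers) and ∫ x^{2j+1} ρ_sc = 0 (odd monomials vanish by symmetry):
  i = 0 (even): a_0 · C_{0} = 2 · 1 = 2
  i = 3 (odd): ∫ x^3 ρ_sc = 0 (vanishes)

Summing the contributions: ∫_{−2}^{2} p(x) ρ_sc(x) dx = 2.


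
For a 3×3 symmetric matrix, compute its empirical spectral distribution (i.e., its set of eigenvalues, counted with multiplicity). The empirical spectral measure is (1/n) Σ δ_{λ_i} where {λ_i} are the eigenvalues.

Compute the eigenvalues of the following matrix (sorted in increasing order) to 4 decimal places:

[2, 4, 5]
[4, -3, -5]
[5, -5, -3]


Since M is real symmetric, all three eigenvalues are real; they are the roots of det(λI − M) = λ³ − (tr M) λ² + s λ − det M, where s is the sum of the principal 2×2 minors.
tr M = 2 + (-3) + (-3) = -4.
s = (2·(-3) − 4²) + (2·(-3) − 5²) + ((-3)·(-3) − (-5)²) = -22 + (-31) + (-16) = -69.
det M (expand along row 1) = 2·(-16) − 4·13 + 5·(-5) = -109.
Characteristic polynomial: λ³ + 4λ² − 69λ + 109 = 0.
Substitute λ = y + (tr M)/3 = y − 1.333333 to remove the quadratic term: y³ + p·y + q = 0 with p = s − (tr M)²/3 = -74.333333 and q = −2(tr M)³/27 + (tr M)·s/3 − det M = 205.740741.
Three real roots ⇒ use the trigonometric (Viète) form: r = 2√(−p/3) = 9.955456, φ = arccos(3q/(p·r)) = arccos(-0.834059) = 2.557221 rad.
y_k = r·cos(φ/3 − 2πk/3) for k = 0, 1, 2 gives y = 6.552411, 3.214770, -9.767181.
λ_k = y_k − 1.333333 gives λ = 5.2191, 1.8814, -11.1005 (check: the sum is -4.0000 = tr M).

Eigenvalues sorted in increasing order: [-11.1005, 1.8814, 5.2191].


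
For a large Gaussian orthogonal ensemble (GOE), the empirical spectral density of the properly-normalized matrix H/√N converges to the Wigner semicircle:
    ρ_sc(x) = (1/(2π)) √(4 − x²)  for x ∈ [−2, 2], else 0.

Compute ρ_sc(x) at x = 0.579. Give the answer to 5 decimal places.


ρ_sc(x) = (1/(2π)) √(4 − x²). With x = 0.579:
  4 − x² = 4 − (0.579)² = 4 − 0.335241 = 3.664759.
  √(4 − x²) = 1.914356.
  1/(2π) = 0.159155.
  ρ_sc(0.579) = 0.159155 · 1.914356 = 0.304679.

Rounded to 5 decimal places: ρ_sc(0.579) ≈ 0.30468.


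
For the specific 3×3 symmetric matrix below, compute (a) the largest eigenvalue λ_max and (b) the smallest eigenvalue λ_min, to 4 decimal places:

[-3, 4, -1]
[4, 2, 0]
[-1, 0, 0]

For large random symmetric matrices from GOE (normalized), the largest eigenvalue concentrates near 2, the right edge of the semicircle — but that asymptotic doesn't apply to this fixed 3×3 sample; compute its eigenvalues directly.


Since M is real symmetric, all three eigenvalues are real; they are the roots of det(λI − M) = λ³ − (tr M) λ² + s λ − det M, where s is the sum of the principal 2×2 minors.
tr M = -3 + 2 + 0 = -1.
s = ((-3)·2 − 4²) + ((-3)·0 − (-1)²) + (2·0 − 0²) = -22 + (-1) + 0 = -23.
det M (expand along row 1) = (-3)·0 − 4·0 + (-1)·2 = -2.
Characteristic polynomial: λ³ + λ² − 23λ + 2 = 0.
Substitute λ = y + (tr M)/3 = y − 0.333333 to remove the quadratic term: y³ + p·y + q = 0 with p = s − (tr M)²/3 = -23.333333 and q = −2(tr M)³/27 + (tr M)·s/3 − det M = 9.740741.
Three real roots ⇒ use the trigonometric (Viète) form: r = 2√(−p/3) = 5.577734, φ = arccos(3q/(p·r)) = arccos(-0.224532) = 1.797259 rad.
y_k = r·cos(φ/3 − 2πk/3) for k = 0, 1, 2 gives y = 4.606377, 0.420650, -5.027028.
λ_k = y_k − 0.333333 gives λ = 4.2730, 0.0873, -5.3604 (check: the sum is -1.0000 = tr M).

Hence λ_max = 4.2730 and λ_min = -5.3604.


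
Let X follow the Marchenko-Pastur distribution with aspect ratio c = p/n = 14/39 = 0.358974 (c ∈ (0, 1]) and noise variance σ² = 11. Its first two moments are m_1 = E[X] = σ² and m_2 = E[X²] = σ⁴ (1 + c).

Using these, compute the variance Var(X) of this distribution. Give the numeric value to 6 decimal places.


m_1 = E[X] = σ² = 11, so m_1² = 121.
m_2 = E[X²] = σ⁴ (1 + c) = 121 · (1 + 0.358974) = 121 · 1.358974 = 164.435897.
(Note m_2 − m_1² simplifies to c · σ⁴ = 0.358974 · 121.)

Var(X) = m_2 − m_1² = 164.435897 − 121 = 43.435897.


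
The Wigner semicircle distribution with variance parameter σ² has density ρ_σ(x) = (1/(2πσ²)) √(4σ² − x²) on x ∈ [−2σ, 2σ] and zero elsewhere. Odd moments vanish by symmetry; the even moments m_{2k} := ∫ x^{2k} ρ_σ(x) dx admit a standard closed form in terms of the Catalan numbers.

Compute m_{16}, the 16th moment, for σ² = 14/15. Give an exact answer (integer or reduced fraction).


By the scaled semicircle moment identity, m_{2k} = σ^{2k} · C_k with k = 8.
C_8 = (1/(k+1)) · C(2k, k) = (1/9) · C(16, 8) = (1/9) · 12870 = 1430.
σ^{2k} = (σ²)^k = (14/15)^8 = 1475789056/2562890625.

Therefore m_{16} = σ^{16} · C_8 = (1475789056/2562890625) · 1430 = 422075670016/512578125.


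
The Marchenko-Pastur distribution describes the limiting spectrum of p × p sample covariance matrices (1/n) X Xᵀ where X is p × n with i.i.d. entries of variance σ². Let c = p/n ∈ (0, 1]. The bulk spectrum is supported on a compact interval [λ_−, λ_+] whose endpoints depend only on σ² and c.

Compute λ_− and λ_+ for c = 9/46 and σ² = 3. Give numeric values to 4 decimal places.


c = 9/46 = 0.195652; √c = 0.442326.
λ_− = σ² (1 − √c)² = 3 · (1 − 0.442326)² = 3 · (0.557674)² = 0.933001.
λ_+ = σ² (1 + √c)² = 3 · (1 + 0.442326)² = 3 · (1.442326)² = 6.240912.

Rounded to 4 decimal places: λ_− ≈ 0.9330, λ_+ ≈ 6.2409.


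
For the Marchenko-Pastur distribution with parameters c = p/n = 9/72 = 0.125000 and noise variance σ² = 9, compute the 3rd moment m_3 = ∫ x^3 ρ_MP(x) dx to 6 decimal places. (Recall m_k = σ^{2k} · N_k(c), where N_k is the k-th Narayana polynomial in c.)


E[X³] = σ⁶ (1 + 3c + c²) (third MP moment). With σ² = 9 (so σ⁶ = 729) and c = 9/72 = 0.125000: E[X³] = 729 · (1 + 3·0.125000 + (0.125000)²) = 729 · 1.390625.

So E[X^3] = 1013.765625.


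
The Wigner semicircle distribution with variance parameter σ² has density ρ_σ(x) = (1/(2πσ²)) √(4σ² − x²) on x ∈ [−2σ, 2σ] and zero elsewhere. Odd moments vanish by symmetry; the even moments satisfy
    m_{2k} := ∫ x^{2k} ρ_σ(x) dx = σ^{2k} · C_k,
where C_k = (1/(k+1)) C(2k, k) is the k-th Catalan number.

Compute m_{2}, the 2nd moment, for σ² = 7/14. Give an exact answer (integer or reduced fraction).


By the scaled semicircle moment identity, m_{2k} = σ^{2k} · C_k with k = 1.
C_1 = (1/(k+1)) · C(2k, k) = (1/2) · C(2, 1) = (1/2) · 2 = 1.
σ^{2k} = (σ²)^k = (7/14)^1 = 1/2.

Therefore m_{2} = σ^{2} · C_1 = (1/2) · 1 = 1/2.


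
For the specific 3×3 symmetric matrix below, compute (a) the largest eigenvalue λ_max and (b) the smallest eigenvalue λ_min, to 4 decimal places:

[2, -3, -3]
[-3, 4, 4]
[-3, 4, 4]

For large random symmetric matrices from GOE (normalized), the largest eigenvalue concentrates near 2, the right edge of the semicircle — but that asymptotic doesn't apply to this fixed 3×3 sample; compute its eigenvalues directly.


Since M is real symmetric, all three eigenvalues are real; they are the roots of det(λI − M) = λ³ − (tr M) λ² + s λ − det M, where s is the sum of the principal 2×2 minors.
tr M = 2 + 4 + 4 = 10.
s = (2·4 − (-3)²) + (2·4 − (-3)²) + (4·4 − 4²) = -1 + (-1) + 0 = -2.
det M (expand along row 1) = 2·0 − (-3)·0 + (-3)·0 = 0.
Characteristic polynomial: λ³ − 10λ² − 2λ = 0.
Substitute λ = y + (tr M)/3 = y + 3.333333 to remove the quadratic term: y³ + p·y + q = 0 with p = s − (tr M)²/3 = -35.333333 and q = −2(tr M)³/27 + (tr M)·s/3 − det M = -80.740741.
Three real roots ⇒ use the trigonometric (Viète) form: r = 2√(−p/3) = 6.863753, φ = arccos(3q/(p·r)) = arccos(0.998775) = 0.049501 rad.
y_k = r·cos(φ/3 − 2πk/3) for k = 0, 1, 2 gives y = 6.862819, -3.333333, -3.529486.
λ_k = y_k + 3.333333 gives λ = 10.1962, 0.0000, -0.1962 (check: the sum is 10.0000 = tr M).

Hence λ_max = 10.1962 and λ_min = -0.1962.


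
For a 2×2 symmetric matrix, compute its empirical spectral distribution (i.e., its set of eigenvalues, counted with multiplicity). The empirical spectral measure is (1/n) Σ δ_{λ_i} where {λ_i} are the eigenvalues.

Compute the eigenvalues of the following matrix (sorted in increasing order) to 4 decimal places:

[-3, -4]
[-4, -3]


Since M is real symmetric, both eigenvalues are real; they are the roots of det(λI − M) = λ² − (tr M) λ + det M.
tr M = -3 + (-3) = -6.
det M = (-3)·(-3) − (-4)² = 9 − 16 = -7.
Characteristic polynomial: λ² + 6λ − 7 = 0.
Discriminant Δ = (tr M)² − 4·det M = 36 − (-28) = 64; √Δ = 8.000000.
λ = (tr M ± √Δ)/2 = (-6 ± 8.000000)/2, giving (tr M − √Δ)/2 = -7.0000 and (tr M + √Δ)/2 = 1.0000.

Eigenvalues sorted in increasing order: [-7.0000, 1.0000].


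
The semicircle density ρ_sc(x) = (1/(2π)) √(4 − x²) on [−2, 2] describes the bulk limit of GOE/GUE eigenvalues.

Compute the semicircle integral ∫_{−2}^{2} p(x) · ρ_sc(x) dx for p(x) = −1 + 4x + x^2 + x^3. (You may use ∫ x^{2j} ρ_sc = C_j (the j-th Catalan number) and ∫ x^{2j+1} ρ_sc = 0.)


Write p(x) = Σ a_i x^i, split into monomials and integrate each against ρ_sc separately.
Using ∫ x^{2j} ρ_sc = C_j = (1/(j+1)) C(2j, j) (Catalan numbers) and ∫ x^{2j+1} ρ_sc = 0 (odd monomials vanish by symmetry):
  i = 0 (even): a_0 · C_{0} = -1 · 1 = -1
  i = 1 (odd): ∫ x^1 ρ_sc = 0 (vanishes)
  i = 2 (even): a_2 · C_{1} = 1 · 1 = 1
  i = 3 (odd): ∫ x^3 ρ_sc = 0 (vanishes)

Summing the contributions: ∫_{−2}^{2} p(x) ρ_sc(x) dx = (-1) + 1 = 0.


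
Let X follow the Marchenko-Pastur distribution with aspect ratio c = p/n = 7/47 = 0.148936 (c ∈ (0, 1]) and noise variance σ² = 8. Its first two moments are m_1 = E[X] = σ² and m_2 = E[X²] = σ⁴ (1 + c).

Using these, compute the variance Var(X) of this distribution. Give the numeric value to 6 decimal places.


m_1 = E[X] = σ² = 8, so m_1² = 64.
m_2 = E[X²] = σ⁴ (1 + c) = 64 · (1 + 0.148936) = 64 · 1.148936 = 73.531915.
(Note m_2 − m_1² simplifies to c · σ⁴ = 0.148936 · 64.)

Var(X) = m_2 − m_1² = 73.531915 − 64 = 9.531915.


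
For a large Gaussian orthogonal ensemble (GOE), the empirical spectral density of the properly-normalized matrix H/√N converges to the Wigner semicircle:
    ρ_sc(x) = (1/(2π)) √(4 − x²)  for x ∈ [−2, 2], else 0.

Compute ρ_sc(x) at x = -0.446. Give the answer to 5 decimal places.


ρ_sc(x) = (1/(2π)) √(4 − x²). With x = -0.446:
  4 − x² = 4 − (-0.446)² = 4 − 0.198916 = 3.801084.
  √(4 − x²) = 1.949637.
  1/(2π) = 0.159155.
  ρ_sc(-0.446) = 0.159155 · 1.949637 = 0.310294.

Rounded to 5 decimal places: ρ_sc(-0.446) ≈ 0.31029.


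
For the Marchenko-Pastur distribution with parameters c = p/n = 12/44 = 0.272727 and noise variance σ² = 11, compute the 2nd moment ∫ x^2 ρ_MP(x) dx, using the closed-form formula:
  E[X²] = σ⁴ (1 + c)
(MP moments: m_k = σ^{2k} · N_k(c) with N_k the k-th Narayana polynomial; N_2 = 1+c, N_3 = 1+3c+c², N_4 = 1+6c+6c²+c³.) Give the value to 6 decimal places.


E[X²] = σ⁴ (1 + c) (second MP moment). With σ² = 11 (so σ⁴ = 121) and c = 12/44 = 0.272727: E[X²] = 121 · (1 + 0.272727) = 121 · 1.272727.

So E[X^2] = 154.000000.


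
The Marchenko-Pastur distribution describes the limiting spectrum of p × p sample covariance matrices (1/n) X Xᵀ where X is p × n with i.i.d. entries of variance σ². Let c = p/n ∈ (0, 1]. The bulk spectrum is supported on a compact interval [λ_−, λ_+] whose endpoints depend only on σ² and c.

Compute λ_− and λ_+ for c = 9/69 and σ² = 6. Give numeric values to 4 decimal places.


c = 9/69 = 0.130435; √c = 0.361158.
λ_− = σ² (1 − √c)² = 6 · (1 − 0.361158)² = 6 · (0.638842)² = 2.448718.
λ_+ = σ² (1 + √c)² = 6 · (1 + 0.361158)² = 6 · (1.361158)² = 11.116499.

Rounded to 4 decimal places: λ_− ≈ 2.4487, λ_+ ≈ 11.1165.


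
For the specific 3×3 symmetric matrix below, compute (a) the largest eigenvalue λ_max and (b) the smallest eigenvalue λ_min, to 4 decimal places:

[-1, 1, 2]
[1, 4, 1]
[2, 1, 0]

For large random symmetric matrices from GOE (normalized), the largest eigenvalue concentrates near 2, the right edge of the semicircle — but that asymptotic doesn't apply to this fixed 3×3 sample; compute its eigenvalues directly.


Since M is real symmetric, all three eigenvalues are real; they are the roots of det(λI − M) = λ³ − (tr M) λ² + s λ − det M, where s is the sum of the principal 2×2 minors.
tr M = -1 + 4 + 0 = 3.
s = ((-1)·4 − 1²) + ((-1)·0 − 2²) + (4·0 − 1²) = -5 + (-4) + (-1) = -10.
det M (expand along row 1) = (-1)·(-1) − 1·(-2) + 2·(-7) = -11.
Characteristic polynomial: λ³ − 3λ² − 10λ + 11 = 0.
Substitute λ = y + (tr M)/3 = y + 1.000000 to remove the quadratic term: y³ + p·y + q = 0 with p = s − (tr M)²/3 = -13.000000 and q = −2(tr M)³/27 + (tr M)·s/3 − det M = -1.000000.
Three real roots ⇒ use the trigonometric (Viète) form: r = 2√(−p/3) = 4.163332, φ = arccos(3q/(p·r)) = arccos(0.055429) = 1.515339 rad.
y_k = r·cos(φ/3 − 2πk/3) for k = 0, 1, 2 gives y = 3.643414, -0.076958, -3.566456.
λ_k = y_k + 1.000000 gives λ = 4.6434, 0.9230, -2.5665 (check: the sum is 3.0000 = tr M).

Hence λ_max = 4.6434 and λ_min = -2.5665.


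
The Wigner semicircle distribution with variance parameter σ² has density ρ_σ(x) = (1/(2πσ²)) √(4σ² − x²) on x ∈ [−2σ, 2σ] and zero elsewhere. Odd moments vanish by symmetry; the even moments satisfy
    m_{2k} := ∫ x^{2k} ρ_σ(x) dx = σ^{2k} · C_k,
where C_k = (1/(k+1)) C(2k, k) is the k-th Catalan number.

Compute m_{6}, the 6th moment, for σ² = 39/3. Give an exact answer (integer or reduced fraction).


By the scaled semicircle moment identity, m_{2k} = σ^{2k} · C_k with k = 3.
C_3 = (1/(k+1)) · C(2k, k) = (1/4) · C(6, 3) = (1/4) · 20 = 5.
σ^{2k} = (σ²)^k = (39/3)^3 = 2197.

Therefore m_{6} = σ^{6} · C_3 = 2197 · 5 = 10985.


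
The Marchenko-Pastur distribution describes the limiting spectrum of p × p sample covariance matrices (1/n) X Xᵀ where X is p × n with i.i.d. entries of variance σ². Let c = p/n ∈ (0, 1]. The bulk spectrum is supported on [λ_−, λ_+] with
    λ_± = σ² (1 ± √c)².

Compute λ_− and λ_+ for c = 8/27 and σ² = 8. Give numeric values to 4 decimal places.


c = 8/27 = 0.296296; √c = 0.544331.
λ_− = σ² (1 − √c)² = 8 · (1 − 0.544331)² = 8 · (0.455669)² = 1.661074.
λ_+ = σ² (1 + √c)² = 8 · (1 + 0.544331)² = 8 · (1.544331)² = 19.079667.

Rounded to 4 decimal places: λ_− ≈ 1.6611, λ_+ ≈ 19.0797.


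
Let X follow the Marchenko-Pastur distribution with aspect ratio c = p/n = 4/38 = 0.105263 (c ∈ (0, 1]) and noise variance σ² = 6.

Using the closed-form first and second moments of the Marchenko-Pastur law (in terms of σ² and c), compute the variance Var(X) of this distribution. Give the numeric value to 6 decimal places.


Recall the MP moments m_1 = E[X] = σ² and m_2 = E[X²] = σ⁴ (1 + c).
m_1 = E[X] = σ² = 6, so m_1² = 36.
m_2 = E[X²] = σ⁴ (1 + c) = 36 · (1 + 0.105263) = 36 · 1.105263 = 39.789474.
(Note m_2 − m_1² simplifies to c · σ⁴ = 0.105263 · 36.)

Var(X) = m_2 − m_1² = 39.789474 − 36 = 3.789474.


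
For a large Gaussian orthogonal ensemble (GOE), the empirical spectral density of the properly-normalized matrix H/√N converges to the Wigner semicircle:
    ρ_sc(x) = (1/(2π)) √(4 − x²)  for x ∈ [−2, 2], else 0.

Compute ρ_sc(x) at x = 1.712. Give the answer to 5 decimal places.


ρ_sc(x) = (1/(2π)) √(4 − x²). With x = 1.712:
  4 − x² = 4 − (1.712)² = 4 − 2.930944 = 1.069056.
  √(4 − x²) = 1.033952.
  1/(2π) = 0.159155.
  ρ_sc(1.712) = 0.159155 · 1.033952 = 0.164559.

Rounded to 5 decimal places: ρ_sc(1.712) ≈ 0.16456.


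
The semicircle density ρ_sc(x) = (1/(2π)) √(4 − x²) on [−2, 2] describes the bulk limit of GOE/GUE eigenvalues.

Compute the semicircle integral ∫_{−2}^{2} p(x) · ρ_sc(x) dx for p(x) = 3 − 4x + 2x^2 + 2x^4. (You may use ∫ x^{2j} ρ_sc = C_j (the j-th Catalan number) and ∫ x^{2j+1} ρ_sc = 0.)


Write p(x) = Σ a_i x^i, split into monomials and integrate each against ρ_sc separately.
Using ∫ x^{2j} ρ_sc = C_j = (1/(j+1)) C(2j, j) (Catalan numbers) and ∫ x^{2j+1} ρ_sc = 0 (odd monomials vanish by symmetry):
  i = 0 (even): a_0 · C_{0} = 3 · 1 = 3
  i = 1 (odd): ∫ x^1 ρ_sc = 0 (vanishes)
  i = 2 (even): a_2 · C_{1} = 2 · 1 = 2
  i = 4 (even): a_4 · C_{2} = 2 · 2 = 4

Summing the contributions: ∫_{−2}^{2} p(x) ρ_sc(x) dx = 3 + 2 + 4 = 9.


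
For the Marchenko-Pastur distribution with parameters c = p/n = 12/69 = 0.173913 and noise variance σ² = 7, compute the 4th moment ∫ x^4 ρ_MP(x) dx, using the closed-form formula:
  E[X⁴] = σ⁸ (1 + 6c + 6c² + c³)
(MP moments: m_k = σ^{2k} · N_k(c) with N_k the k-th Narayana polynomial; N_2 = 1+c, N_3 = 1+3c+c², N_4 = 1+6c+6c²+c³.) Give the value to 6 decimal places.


E[X⁴] = σ⁸ (1 + 6c + 6c² + c³) (fourth MP moment). With σ² = 7 (so σ⁸ = 2401) and c = 12/69 = 0.173913: E[X⁴] = 2401 · (1 + 6·0.173913 + 6·(0.173913)² + (0.173913)³) = 2401 · 2.230213.

So E[X^4] = 5354.741103.


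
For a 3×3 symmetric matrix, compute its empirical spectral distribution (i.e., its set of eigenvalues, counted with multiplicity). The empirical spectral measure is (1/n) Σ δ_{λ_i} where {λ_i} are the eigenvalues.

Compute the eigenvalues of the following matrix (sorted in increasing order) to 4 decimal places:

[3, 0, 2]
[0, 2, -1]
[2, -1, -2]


Since M is real symmetric, all three eigenvalues are real; they are the roots of det(λI − M) = λ³ − (tr M) λ² + s λ − det M, where s is the sum of the principal 2×2 minors.
tr M = 3 + 2 + (-2) = 3.
s = (3·2 − 0²) + (3·(-2) − 2²) + (2·(-2) − (-1)²) = 6 + (-10) + (-5) = -9.
det M (expand along row 1) = 3·(-5) − 0·2 + 2·(-4) = -23.
Characteristic polynomial: λ³ − 3λ² − 9λ + 23 = 0.
Substitute λ = y + (tr M)/3 = y + 1.000000 to remove the quadratic term: y³ + p·y + q = 0 with p = s − (tr M)²/3 = -12.000000 and q = −2(tr M)³/27 + (tr M)·s/3 − det M = 12.000000.
Three real roots ⇒ use the trigonometric (Viète) form: r = 2√(−p/3) = 4.000000, φ = arccos(3q/(p·r)) = arccos(-0.750000) = 2.418858 rad.
y_k = r·cos(φ/3 − 2πk/3) for k = 0, 1, 2 gives y = 2.768734, 1.115749, -3.884484.
λ_k = y_k + 1.000000 gives λ = 3.7687, 2.1157, -2.8845 (check: the sum is 3.0000 = tr M).

Eigenvalues sorted in increasing order: [-2.8845, 2.1157, 3.7687].


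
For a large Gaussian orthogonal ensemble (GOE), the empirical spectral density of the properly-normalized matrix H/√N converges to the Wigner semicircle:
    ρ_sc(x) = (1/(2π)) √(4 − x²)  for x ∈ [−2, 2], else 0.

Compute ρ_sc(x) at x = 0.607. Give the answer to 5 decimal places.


ρ_sc(x) = (1/(2π)) √(4 − x²). With x = 0.607:
  4 − x² = 4 − (0.607)² = 4 − 0.368449 = 3.631551.
  √(4 − x²) = 1.905663.
  1/(2π) = 0.159155.
  ρ_sc(0.607) = 0.159155 · 1.905663 = 0.303296.

Rounded to 5 decimal places: ρ_sc(0.607) ≈ 0.30330.


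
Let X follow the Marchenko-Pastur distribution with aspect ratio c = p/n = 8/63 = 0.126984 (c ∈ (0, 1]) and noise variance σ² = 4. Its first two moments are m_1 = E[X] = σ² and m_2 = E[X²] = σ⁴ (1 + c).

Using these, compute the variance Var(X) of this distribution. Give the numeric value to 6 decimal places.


m_1 = E[X] = σ² = 4, so m_1² = 16.
m_2 = E[X²] = σ⁴ (1 + c) = 16 · (1 + 0.126984) = 16 · 1.126984 = 18.031746.
(Note m_2 − m_1² simplifies to c · σ⁴ = 0.126984 · 16.)

Var(X) = m_2 − m_1² = 18.031746 − 16 = 2.031746.


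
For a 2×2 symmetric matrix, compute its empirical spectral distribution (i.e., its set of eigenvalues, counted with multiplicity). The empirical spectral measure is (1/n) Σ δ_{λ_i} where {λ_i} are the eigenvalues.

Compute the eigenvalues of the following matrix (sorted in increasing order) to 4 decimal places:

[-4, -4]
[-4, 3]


Since M is real symmetric, both eigenvalues are real; they are the roots of det(λI − M) = λ² − (tr M) λ + det M.
tr M = -4 + 3 = -1.
det M = (-4)·3 − (-4)² = -12 − 16 = -28.
Characteristic polynomial: λ² + λ − 28 = 0.
Discriminant Δ = (tr M)² − 4·det M = 1 − (-112) = 113; √Δ = 10.630146.
λ = (tr M ± √Δ)/2 = (-1 ± 10.630146)/2, giving (tr M − √Δ)/2 = -5.8151 and (tr M + √Δ)/2 = 4.8151.

Eigenvalues sorted in increasing order: [-5.8151, 4.8151].


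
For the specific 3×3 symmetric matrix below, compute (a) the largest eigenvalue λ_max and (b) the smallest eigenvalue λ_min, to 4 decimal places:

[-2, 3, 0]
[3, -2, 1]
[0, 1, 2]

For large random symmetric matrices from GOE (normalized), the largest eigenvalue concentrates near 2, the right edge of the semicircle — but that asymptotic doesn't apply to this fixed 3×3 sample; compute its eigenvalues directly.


Since M is real symmetric, all three eigenvalues are real; they are the roots of det(λI − M) = λ³ − (tr M) λ² + s λ − det M, where s is the sum of the principal 2×2 minors.
tr M = -2 + (-2) + 2 = -2.
s = ((-2)·(-2) − 3²) + ((-2)·2 − 0²) + ((-2)·2 − 1²) = -5 + (-4) + (-5) = -14.
det M (expand along row 1) = (-2)·(-5) − 3·6 + 0·3 = -8.
Characteristic polynomial: λ³ + 2λ² − 14λ + 8 = 0.
Substitute λ = y + (tr M)/3 = y − 0.666667 to remove the quadratic term: y³ + p·y + q = 0 with p = s − (tr M)²/3 = -15.333333 and q = −2(tr M)³/27 + (tr M)·s/3 − det M = 17.925926.
Three real roots ⇒ use the trigonometric (Viète) form: r = 2√(−p/3) = 4.521553, φ = arccos(3q/(p·r)) = arccos(-0.775673) = 2.458577 rad.
y_k = r·cos(φ/3 − 2πk/3) for k = 0, 1, 2 gives y = 3.086267, 1.318605, -4.404872.
λ_k = y_k − 0.666667 gives λ = 2.4196, 0.6519, -5.0715 (check: the sum is -2.0000 = tr M).

Hence λ_max = 2.4196 and λ_min = -5.0715.


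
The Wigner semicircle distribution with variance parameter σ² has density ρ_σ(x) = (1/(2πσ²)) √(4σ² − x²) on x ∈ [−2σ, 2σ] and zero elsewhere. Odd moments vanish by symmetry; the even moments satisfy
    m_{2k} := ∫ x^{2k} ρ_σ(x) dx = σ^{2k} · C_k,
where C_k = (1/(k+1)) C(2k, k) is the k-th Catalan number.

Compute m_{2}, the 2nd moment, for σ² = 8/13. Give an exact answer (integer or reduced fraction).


By the scaled semicircle moment identity, m_{2k} = σ^{2k} · C_k with k = 1.
C_1 = (1/(k+1)) · C(2k, k) = (1/2) · C(2, 1) = (1/2) · 2 = 1.
σ^{2k} = (σ²)^k = (8/13)^1 = 8/13.

Therefore m_{2} = σ^{2} · C_1 = (8/13) · 1 = 8/13.


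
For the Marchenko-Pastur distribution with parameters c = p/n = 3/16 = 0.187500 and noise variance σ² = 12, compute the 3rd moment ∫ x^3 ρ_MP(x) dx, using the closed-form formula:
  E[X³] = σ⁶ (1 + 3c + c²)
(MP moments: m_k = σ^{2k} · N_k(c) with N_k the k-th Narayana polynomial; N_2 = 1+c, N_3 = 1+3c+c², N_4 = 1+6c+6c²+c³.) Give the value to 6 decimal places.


E[X³] = σ⁶ (1 + 3c + c²) (third MP moment). With σ² = 12 (so σ⁶ = 1728) and c = 3/16 = 0.187500: E[X³] = 1728 · (1 + 3·0.187500 + (0.187500)²) = 1728 · 1.597656.

So E[X^3] = 2760.750000.


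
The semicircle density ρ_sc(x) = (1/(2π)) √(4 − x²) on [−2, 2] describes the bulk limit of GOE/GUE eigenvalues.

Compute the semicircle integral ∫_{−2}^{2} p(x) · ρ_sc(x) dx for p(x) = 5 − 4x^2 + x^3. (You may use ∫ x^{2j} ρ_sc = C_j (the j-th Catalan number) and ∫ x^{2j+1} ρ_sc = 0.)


Write p(x) = Σ a_i x^i, split into monomials and integrate each against ρ_sc separately.
Using ∫ x^{2j} ρ_sc = C_j = (1/(j+1)) C(2j, j) (Catalan numbers) and ∫ x^{2j+1} ρ_sc = 0 (odd monomials vanish by symmetry):
  i = 0 (even): a_0 · C_{0} = 5 · 1 = 5
  i = 2 (even): a_2 · C_{1} = -4 · 1 = -4
  i = 3 (odd): ∫ x^3 ρ_sc = 0 (vanishes)

Summing the contributions: ∫_{−2}^{2} p(x) ρ_sc(x) dx = 5 + (-4) = 1.


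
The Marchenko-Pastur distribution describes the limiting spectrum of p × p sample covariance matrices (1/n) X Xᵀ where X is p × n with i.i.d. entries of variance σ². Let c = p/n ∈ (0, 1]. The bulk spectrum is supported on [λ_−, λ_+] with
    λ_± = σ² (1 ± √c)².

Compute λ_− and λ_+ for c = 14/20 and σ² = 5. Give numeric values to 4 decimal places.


c = 14/20 = 0.700000; √c = 0.836660.
λ_− = σ² (1 − √c)² = 5 · (1 − 0.836660)² = 5 · (0.163340)² = 0.133400.
λ_+ = σ² (1 + √c)² = 5 · (1 + 0.836660)² = 5 · (1.836660)² = 16.866600.

Rounded to 4 decimal places: λ_− ≈ 0.1334, λ_+ ≈ 16.8666.


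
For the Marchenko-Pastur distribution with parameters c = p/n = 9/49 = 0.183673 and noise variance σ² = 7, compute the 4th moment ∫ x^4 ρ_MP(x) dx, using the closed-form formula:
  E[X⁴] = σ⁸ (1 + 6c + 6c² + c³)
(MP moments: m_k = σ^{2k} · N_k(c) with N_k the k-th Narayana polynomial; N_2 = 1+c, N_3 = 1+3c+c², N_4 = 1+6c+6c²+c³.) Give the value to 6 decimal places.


E[X⁴] = σ⁸ (1 + 6c + 6c² + c³) (fourth MP moment). With σ² = 7 (so σ⁸ = 2401) and c = 9/49 = 0.183673: E[X⁴] = 2401 · (1 + 6·0.183673 + 6·(0.183673)² + (0.183673)³) = 2401 · 2.310653.

So E[X^4] = 5547.877551.


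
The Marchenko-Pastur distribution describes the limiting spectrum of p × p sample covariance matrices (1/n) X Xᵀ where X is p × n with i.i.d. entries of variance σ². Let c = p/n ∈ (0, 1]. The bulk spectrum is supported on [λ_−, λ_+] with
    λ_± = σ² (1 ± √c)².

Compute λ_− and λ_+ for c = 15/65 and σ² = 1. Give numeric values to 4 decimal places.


c = 15/65 = 0.230769; √c = 0.480384.
λ_− = σ² (1 − √c)² = 1 · (1 − 0.480384)² = 1 · (0.519616)² = 0.270000.
λ_+ = σ² (1 + √c)² = 1 · (1 + 0.480384)² = 1 · (1.480384)² = 2.191538.

Rounded to 4 decimal places: λ_− ≈ 0.2700, λ_+ ≈ 2.1915.


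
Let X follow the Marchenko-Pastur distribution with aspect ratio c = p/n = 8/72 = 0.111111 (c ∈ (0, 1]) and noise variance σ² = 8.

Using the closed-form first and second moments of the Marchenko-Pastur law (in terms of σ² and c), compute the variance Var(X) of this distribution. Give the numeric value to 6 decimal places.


Recall the MP moments m_1 = E[X] = σ² and m_2 = E[X²] = σ⁴ (1 + c).
m_1 = E[X] = σ² = 8, so m_1² = 64.
m_2 = E[X²] = σ⁴ (1 + c) = 64 · (1 + 0.111111) = 64 · 1.111111 = 71.111111.
(Note m_2 − m_1² simplifies to c · σ⁴ = 0.111111 · 64.)

Var(X) = m_2 − m_1² = 71.111111 − 64 = 7.111111.


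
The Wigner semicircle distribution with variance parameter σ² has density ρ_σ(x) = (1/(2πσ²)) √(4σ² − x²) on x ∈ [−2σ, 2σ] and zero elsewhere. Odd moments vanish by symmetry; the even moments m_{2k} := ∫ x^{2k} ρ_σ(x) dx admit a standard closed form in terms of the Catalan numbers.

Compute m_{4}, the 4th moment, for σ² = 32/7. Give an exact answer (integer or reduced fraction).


By the scaled semicircle moment identity, m_{2k} = σ^{2k} · C_k with k = 2.
C_2 = (1/(k+1)) · C(2k, k) = (1/3) · C(4, 2) = (1/3) · 6 = 2.
σ^{2k} = (σ²)^k = (32/7)^2 = 1024/49.

Therefore m_{4} = σ^{4} · C_2 = (1024/49) · 2 = 2048/49.


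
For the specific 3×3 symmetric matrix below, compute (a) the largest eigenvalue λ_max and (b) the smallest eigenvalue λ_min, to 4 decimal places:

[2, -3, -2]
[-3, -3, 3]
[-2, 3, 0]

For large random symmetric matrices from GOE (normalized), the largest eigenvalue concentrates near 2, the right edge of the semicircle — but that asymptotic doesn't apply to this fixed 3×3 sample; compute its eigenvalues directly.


Since M is real symmetric, all three eigenvalues are real; they are the roots of det(λI − M) = λ³ − (tr M) λ² + s λ − det M, where s is the sum of the principal 2×2 minors.
tr M = 2 + (-3) + 0 = -1.
s = (2·(-3) − (-3)²) + (2·0 − (-2)²) + ((-3)·0 − 3²) = -15 + (-4) + (-9) = -28.
det M (expand along row 1) = 2·(-9) − (-3)·6 + (-2)·(-15) = 30.
Characteristic polynomial: λ³ + λ² − 28λ − 30 = 0.
Substitute λ = y + (tr M)/3 = y − 0.333333 to remove the quadratic term: y³ + p·y + q = 0 with p = s − (tr M)²/3 = -28.333333 and q = −2(tr M)³/27 + (tr M)·s/3 − det M = -20.592593.
Three real roots ⇒ use the trigonometric (Viète) form: r = 2√(−p/3) = 6.146363, φ = arccos(3q/(p·r)) = arccos(0.354745) = 1.208155 rad.
y_k = r·cos(φ/3 − 2πk/3) for k = 0, 1, 2 gives y = 5.654648, -0.741167, -4.913481.
λ_k = y_k − 0.333333 gives λ = 5.3213, -1.0745, -5.2468 (check: the sum is -1.0000 = tr M).

Hence λ_max = 5.3213 and λ_min = -5.2468.


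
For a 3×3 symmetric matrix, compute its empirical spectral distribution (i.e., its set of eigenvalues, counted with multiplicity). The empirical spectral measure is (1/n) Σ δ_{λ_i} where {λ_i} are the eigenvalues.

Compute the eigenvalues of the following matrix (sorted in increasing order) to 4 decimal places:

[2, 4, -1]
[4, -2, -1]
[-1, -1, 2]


Since M is real symmetric, all three eigenvalues are real; they are the roots of det(λI − M) = λ³ − (tr M) λ² + s λ − det M, where s is the sum of the principal 2×2 minors.
tr M = 2 + (-2) + 2 = 2.
s = (2·(-2) − 4²) + (2·2 − (-1)²) + ((-2)·2 − (-1)²) = -20 + 3 + (-5) = -22.
det M (expand along row 1) = 2·(-5) − 4·7 + (-1)·(-6) = -32.
Characteristic polynomial: λ³ − 2λ² − 22λ + 32 = 0.
Substitute λ = y + (tr M)/3 = y + 0.666667 to remove the quadratic term: y³ + p·y + q = 0 with p = s − (tr M)²/3 = -23.333333 and q = −2(tr M)³/27 + (tr M)·s/3 − det M = 16.740741.
Three real roots ⇒ use the trigonometric (Viète) form: r = 2√(−p/3) = 5.577734, φ = arccos(3q/(p·r)) = arccos(-0.385888) = 1.966967 rad.
y_k = r·cos(φ/3 − 2πk/3) for k = 0, 1, 2 gives y = 4.421182, 0.734438, -5.155620.
λ_k = y_k + 0.666667 gives λ = 5.0878, 1.4011, -4.4890 (check: the sum is 2.0000 = tr M).

Eigenvalues sorted in increasing order: [-4.4890, 1.4011, 5.0878].


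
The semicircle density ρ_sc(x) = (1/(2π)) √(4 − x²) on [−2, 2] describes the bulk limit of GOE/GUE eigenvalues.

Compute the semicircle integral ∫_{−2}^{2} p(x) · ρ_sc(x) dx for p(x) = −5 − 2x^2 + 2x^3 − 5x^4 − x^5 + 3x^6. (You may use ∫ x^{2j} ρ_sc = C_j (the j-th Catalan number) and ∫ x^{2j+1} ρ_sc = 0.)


Write p(x) = Σ a_i x^i, split into monomials and integrate each against ρ_sc separately.
Using ∫ x^{2j} ρ_sc = C_j = (1/(j+1)) C(2j, j) (Catalan numbers) and ∫ x^{2j+1} ρ_sc = 0 (odd monomials vanish by symmetry):
  i = 0 (even): a_0 · C_{0} = -5 · 1 = -5
  i = 2 (even): a_2 · C_{1} = -2 · 1 = -2
  i = 3 (odd): ∫ x^3 ρ_sc = 0 (vanishes)
  i = 4 (even): a_4 · C_{2} = -5 · 2 = -10
  i = 5 (odd): ∫ x^5 ρ_sc = 0 (vanishes)
  i = 6 (even): a_6 · C_{3} = 3 · 5 = 15

Summing the contributions: ∫_{−2}^{2} p(x) ρ_sc(x) dx = (-5) + (-2) + (-10) + 15 = -2.


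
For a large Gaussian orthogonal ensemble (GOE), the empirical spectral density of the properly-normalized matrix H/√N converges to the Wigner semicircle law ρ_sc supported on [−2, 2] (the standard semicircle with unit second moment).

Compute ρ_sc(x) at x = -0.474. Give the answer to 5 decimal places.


ρ_sc(x) = (1/(2π)) √(4 − x²). With x = -0.474:
  4 − x² = 4 − (-0.474)² = 4 − 0.224676 = 3.775324.
  √(4 − x²) = 1.943019.
  1/(2π) = 0.159155.
  ρ_sc(-0.474) = 0.159155 · 1.943019 = 0.309241.

Rounded to 5 decimal places: ρ_sc(-0.474) ≈ 0.30924.


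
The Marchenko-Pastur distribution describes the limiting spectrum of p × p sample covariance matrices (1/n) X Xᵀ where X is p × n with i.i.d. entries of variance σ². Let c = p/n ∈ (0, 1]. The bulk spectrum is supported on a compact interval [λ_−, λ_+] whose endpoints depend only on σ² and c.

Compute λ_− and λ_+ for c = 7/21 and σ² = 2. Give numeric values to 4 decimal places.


c = 7/21 = 0.333333; √c = 0.577350.
λ_− = σ² (1 − √c)² = 2 · (1 − 0.577350)² = 2 · (0.422650)² = 0.357266.
λ_+ = σ² (1 + √c)² = 2 · (1 + 0.577350)² = 2 · (1.577350)² = 4.976068.

Rounded to 4 decimal places: λ_− ≈ 0.3573, λ_+ ≈ 4.9761.


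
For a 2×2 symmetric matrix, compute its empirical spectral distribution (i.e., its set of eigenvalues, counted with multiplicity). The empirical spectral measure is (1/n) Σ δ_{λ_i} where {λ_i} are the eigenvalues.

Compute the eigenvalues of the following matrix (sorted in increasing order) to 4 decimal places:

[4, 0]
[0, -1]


Since M is real symmetric, both eigenvalues are real; they are the roots of det(λI − M) = λ² − (tr M) λ + det M.
tr M = 4 + (-1) = 3.
det M = 4·(-1) − 0² = -4 − 0 = -4.
Characteristic polynomial: λ² − 3λ − 4 = 0.
Discriminant Δ = (tr M)² − 4·det M = 9 − (-16) = 25; √Δ = 5.000000.
λ = (tr M ± √Δ)/2 = (3 ± 5.000000)/2, giving (tr M − √Δ)/2 = -1.0000 and (tr M + √Δ)/2 = 4.0000.

Eigenvalues sorted in increasing order: [-1.0000, 4.0000].


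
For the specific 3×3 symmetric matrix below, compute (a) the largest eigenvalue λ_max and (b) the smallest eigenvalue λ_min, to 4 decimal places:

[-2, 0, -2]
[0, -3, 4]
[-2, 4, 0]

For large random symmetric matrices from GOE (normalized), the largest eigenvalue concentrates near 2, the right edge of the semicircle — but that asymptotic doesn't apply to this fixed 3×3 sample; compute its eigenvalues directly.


Since M is real symmetric, all three eigenvalues are real; they are the roots of det(λI − M) = λ³ − (tr M) λ² + s λ − det M, where s is the sum of the principal 2×2 minors.
tr M = -2 + (-3) + 0 = -5.
s = ((-2)·(-3) − 0²) + ((-2)·0 − (-2)²) + ((-3)·0 − 4²) = 6 + (-4) + (-16) = -14.
det M (expand along row 1) = (-2)·(-16) − 0·8 + (-2)·(-6) = 44.
Characteristic polynomial: λ³ + 5λ² − 14λ − 44 = 0.
Substitute λ = y + (tr M)/3 = y − 1.666667 to remove the quadratic term: y³ + p·y + q = 0 with p = s − (tr M)²/3 = -22.333333 and q = −2(tr M)³/27 + (tr M)·s/3 − det M = -11.407407.
Three real roots ⇒ use the trigonometric (Viète) form: r = 2√(−p/3) = 5.456902, φ = arccos(3q/(p·r)) = arccos(0.280807) = 1.286161 rad.
y_k = r·cos(φ/3 − 2πk/3) for k = 0, 1, 2 gives y = 4.963044, -0.516966, -4.446078.
λ_k = y_k − 1.666667 gives λ = 3.2964, -2.1836, -6.1127 (check: the sum is -5.0000 = tr M).

Hence λ_max = 3.2964 and λ_min = -6.1127.
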